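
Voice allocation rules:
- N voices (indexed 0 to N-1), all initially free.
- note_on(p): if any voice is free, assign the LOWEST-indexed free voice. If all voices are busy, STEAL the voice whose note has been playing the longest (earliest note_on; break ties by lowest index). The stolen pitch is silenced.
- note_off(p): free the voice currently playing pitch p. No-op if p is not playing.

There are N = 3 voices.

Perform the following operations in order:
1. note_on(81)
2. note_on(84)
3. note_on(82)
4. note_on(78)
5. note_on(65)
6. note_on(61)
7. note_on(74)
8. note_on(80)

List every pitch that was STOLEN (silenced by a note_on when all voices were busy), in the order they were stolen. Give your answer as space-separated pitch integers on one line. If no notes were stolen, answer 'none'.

Op 1: note_on(81): voice 0 is free -> assigned | voices=[81 - -]
Op 2: note_on(84): voice 1 is free -> assigned | voices=[81 84 -]
Op 3: note_on(82): voice 2 is free -> assigned | voices=[81 84 82]
Op 4: note_on(78): all voices busy, STEAL voice 0 (pitch 81, oldest) -> assign | voices=[78 84 82]
Op 5: note_on(65): all voices busy, STEAL voice 1 (pitch 84, oldest) -> assign | voices=[78 65 82]
Op 6: note_on(61): all voices busy, STEAL voice 2 (pitch 82, oldest) -> assign | voices=[78 65 61]
Op 7: note_on(74): all voices busy, STEAL voice 0 (pitch 78, oldest) -> assign | voices=[74 65 61]
Op 8: note_on(80): all voices busy, STEAL voice 1 (pitch 65, oldest) -> assign | voices=[74 80 61]

Answer: 81 84 82 78 65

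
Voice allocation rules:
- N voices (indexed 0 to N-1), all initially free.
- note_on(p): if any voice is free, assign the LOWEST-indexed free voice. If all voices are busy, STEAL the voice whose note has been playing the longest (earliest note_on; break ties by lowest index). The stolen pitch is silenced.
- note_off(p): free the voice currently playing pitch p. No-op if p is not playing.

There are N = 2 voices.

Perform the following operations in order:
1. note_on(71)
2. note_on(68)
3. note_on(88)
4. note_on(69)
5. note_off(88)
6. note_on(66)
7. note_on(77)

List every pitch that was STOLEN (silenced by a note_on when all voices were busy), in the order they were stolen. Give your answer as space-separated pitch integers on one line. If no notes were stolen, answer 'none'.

Answer: 71 68 69

Derivation:
Op 1: note_on(71): voice 0 is free -> assigned | voices=[71 -]
Op 2: note_on(68): voice 1 is free -> assigned | voices=[71 68]
Op 3: note_on(88): all voices busy, STEAL voice 0 (pitch 71, oldest) -> assign | voices=[88 68]
Op 4: note_on(69): all voices busy, STEAL voice 1 (pitch 68, oldest) -> assign | voices=[88 69]
Op 5: note_off(88): free voice 0 | voices=[- 69]
Op 6: note_on(66): voice 0 is free -> assigned | voices=[66 69]
Op 7: note_on(77): all voices busy, STEAL voice 1 (pitch 69, oldest) -> assign | voices=[66 77]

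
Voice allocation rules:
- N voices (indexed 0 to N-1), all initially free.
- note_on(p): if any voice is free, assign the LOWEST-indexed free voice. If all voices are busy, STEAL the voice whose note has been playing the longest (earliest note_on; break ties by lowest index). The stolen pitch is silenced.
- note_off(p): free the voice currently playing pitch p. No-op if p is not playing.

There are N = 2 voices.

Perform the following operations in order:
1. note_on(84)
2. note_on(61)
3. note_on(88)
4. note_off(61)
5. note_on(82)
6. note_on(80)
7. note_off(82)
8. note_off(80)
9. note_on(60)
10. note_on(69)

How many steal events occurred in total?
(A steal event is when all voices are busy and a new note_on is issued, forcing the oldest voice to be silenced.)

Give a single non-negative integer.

Answer: 2

Derivation:
Op 1: note_on(84): voice 0 is free -> assigned | voices=[84 -]
Op 2: note_on(61): voice 1 is free -> assigned | voices=[84 61]
Op 3: note_on(88): all voices busy, STEAL voice 0 (pitch 84, oldest) -> assign | voices=[88 61]
Op 4: note_off(61): free voice 1 | voices=[88 -]
Op 5: note_on(82): voice 1 is free -> assigned | voices=[88 82]
Op 6: note_on(80): all voices busy, STEAL voice 0 (pitch 88, oldest) -> assign | voices=[80 82]
Op 7: note_off(82): free voice 1 | voices=[80 -]
Op 8: note_off(80): free voice 0 | voices=[- -]
Op 9: note_on(60): voice 0 is free -> assigned | voices=[60 -]
Op 10: note_on(69): voice 1 is free -> assigned | voices=[60 69]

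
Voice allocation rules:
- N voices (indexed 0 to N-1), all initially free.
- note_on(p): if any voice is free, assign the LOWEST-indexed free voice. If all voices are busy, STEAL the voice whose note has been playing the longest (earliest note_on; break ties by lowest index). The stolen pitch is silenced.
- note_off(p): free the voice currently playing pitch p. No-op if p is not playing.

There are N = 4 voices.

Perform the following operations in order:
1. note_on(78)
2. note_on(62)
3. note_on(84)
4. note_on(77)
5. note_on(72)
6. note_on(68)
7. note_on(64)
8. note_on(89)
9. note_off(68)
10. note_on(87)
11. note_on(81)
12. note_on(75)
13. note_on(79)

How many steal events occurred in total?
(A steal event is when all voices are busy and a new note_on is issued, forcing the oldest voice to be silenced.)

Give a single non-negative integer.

Answer: 7

Derivation:
Op 1: note_on(78): voice 0 is free -> assigned | voices=[78 - - -]
Op 2: note_on(62): voice 1 is free -> assigned | voices=[78 62 - -]
Op 3: note_on(84): voice 2 is free -> assigned | voices=[78 62 84 -]
Op 4: note_on(77): voice 3 is free -> assigned | voices=[78 62 84 77]
Op 5: note_on(72): all voices busy, STEAL voice 0 (pitch 78, oldest) -> assign | voices=[72 62 84 77]
Op 6: note_on(68): all voices busy, STEAL voice 1 (pitch 62, oldest) -> assign | voices=[72 68 84 77]
Op 7: note_on(64): all voices busy, STEAL voice 2 (pitch 84, oldest) -> assign | voices=[72 68 64 77]
Op 8: note_on(89): all voices busy, STEAL voice 3 (pitch 77, oldest) -> assign | voices=[72 68 64 89]
Op 9: note_off(68): free voice 1 | voices=[72 - 64 89]
Op 10: note_on(87): voice 1 is free -> assigned | voices=[72 87 64 89]
Op 11: note_on(81): all voices busy, STEAL voice 0 (pitch 72, oldest) -> assign | voices=[81 87 64 89]
Op 12: note_on(75): all voices busy, STEAL voice 2 (pitch 64, oldest) -> assign | voices=[81 87 75 89]
Op 13: note_on(79): all voices busy, STEAL voice 3 (pitch 89, oldest) -> assign | voices=[81 87 75 79]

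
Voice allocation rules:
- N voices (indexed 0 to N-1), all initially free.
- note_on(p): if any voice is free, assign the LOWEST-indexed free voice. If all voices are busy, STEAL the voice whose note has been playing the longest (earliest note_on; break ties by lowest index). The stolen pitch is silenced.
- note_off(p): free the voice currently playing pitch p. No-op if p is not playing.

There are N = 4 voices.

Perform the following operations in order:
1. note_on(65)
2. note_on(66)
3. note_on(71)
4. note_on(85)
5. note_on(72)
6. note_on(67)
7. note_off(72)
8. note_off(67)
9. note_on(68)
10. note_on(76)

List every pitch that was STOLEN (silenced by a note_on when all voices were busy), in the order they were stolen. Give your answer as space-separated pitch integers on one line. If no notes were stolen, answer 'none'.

Op 1: note_on(65): voice 0 is free -> assigned | voices=[65 - - -]
Op 2: note_on(66): voice 1 is free -> assigned | voices=[65 66 - -]
Op 3: note_on(71): voice 2 is free -> assigned | voices=[65 66 71 -]
Op 4: note_on(85): voice 3 is free -> assigned | voices=[65 66 71 85]
Op 5: note_on(72): all voices busy, STEAL voice 0 (pitch 65, oldest) -> assign | voices=[72 66 71 85]
Op 6: note_on(67): all voices busy, STEAL voice 1 (pitch 66, oldest) -> assign | voices=[72 67 71 85]
Op 7: note_off(72): free voice 0 | voices=[- 67 71 85]
Op 8: note_off(67): free voice 1 | voices=[- - 71 85]
Op 9: note_on(68): voice 0 is free -> assigned | voices=[68 - 71 85]
Op 10: note_on(76): voice 1 is free -> assigned | voices=[68 76 71 85]

Answer: 65 66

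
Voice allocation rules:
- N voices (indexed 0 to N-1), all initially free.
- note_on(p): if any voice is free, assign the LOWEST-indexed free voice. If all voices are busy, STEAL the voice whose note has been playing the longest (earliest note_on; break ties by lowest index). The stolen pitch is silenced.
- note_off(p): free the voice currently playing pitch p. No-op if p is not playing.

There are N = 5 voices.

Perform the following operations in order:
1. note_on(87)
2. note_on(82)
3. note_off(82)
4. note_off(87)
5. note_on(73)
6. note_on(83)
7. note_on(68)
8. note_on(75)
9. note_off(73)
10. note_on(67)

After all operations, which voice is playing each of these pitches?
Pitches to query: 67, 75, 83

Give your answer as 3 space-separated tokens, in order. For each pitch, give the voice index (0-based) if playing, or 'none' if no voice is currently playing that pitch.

Answer: 0 3 1

Derivation:
Op 1: note_on(87): voice 0 is free -> assigned | voices=[87 - - - -]
Op 2: note_on(82): voice 1 is free -> assigned | voices=[87 82 - - -]
Op 3: note_off(82): free voice 1 | voices=[87 - - - -]
Op 4: note_off(87): free voice 0 | voices=[- - - - -]
Op 5: note_on(73): voice 0 is free -> assigned | voices=[73 - - - -]
Op 6: note_on(83): voice 1 is free -> assigned | voices=[73 83 - - -]
Op 7: note_on(68): voice 2 is free -> assigned | voices=[73 83 68 - -]
Op 8: note_on(75): voice 3 is free -> assigned | voices=[73 83 68 75 -]
Op 9: note_off(73): free voice 0 | voices=[- 83 68 75 -]
Op 10: note_on(67): voice 0 is free -> assigned | voices=[67 83 68 75 -]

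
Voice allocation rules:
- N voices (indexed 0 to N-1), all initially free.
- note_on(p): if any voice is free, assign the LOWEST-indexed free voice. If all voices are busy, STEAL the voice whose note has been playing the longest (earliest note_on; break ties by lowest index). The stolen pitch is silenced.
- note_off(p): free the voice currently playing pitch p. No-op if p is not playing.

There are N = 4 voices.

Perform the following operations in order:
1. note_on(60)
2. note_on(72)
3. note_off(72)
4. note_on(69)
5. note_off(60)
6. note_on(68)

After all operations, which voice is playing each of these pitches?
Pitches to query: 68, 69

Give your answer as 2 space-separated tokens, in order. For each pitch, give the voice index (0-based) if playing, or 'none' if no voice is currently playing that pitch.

Answer: 0 1

Derivation:
Op 1: note_on(60): voice 0 is free -> assigned | voices=[60 - - -]
Op 2: note_on(72): voice 1 is free -> assigned | voices=[60 72 - -]
Op 3: note_off(72): free voice 1 | voices=[60 - - -]
Op 4: note_on(69): voice 1 is free -> assigned | voices=[60 69 - -]
Op 5: note_off(60): free voice 0 | voices=[- 69 - -]
Op 6: note_on(68): voice 0 is free -> assigned | voices=[68 69 - -]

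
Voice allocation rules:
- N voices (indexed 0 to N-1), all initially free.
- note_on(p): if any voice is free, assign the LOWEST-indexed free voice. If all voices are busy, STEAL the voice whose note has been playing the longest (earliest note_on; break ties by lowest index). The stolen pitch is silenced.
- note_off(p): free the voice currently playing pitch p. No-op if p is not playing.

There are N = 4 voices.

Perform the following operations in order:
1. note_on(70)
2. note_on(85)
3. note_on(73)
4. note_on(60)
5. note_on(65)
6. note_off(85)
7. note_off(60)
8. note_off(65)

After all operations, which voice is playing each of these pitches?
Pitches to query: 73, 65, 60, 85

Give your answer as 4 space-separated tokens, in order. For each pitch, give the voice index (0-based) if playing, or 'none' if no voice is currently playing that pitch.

Answer: 2 none none none

Derivation:
Op 1: note_on(70): voice 0 is free -> assigned | voices=[70 - - -]
Op 2: note_on(85): voice 1 is free -> assigned | voices=[70 85 - -]
Op 3: note_on(73): voice 2 is free -> assigned | voices=[70 85 73 -]
Op 4: note_on(60): voice 3 is free -> assigned | voices=[70 85 73 60]
Op 5: note_on(65): all voices busy, STEAL voice 0 (pitch 70, oldest) -> assign | voices=[65 85 73 60]
Op 6: note_off(85): free voice 1 | voices=[65 - 73 60]
Op 7: note_off(60): free voice 3 | voices=[65 - 73 -]
Op 8: note_off(65): free voice 0 | voices=[- - 73 -]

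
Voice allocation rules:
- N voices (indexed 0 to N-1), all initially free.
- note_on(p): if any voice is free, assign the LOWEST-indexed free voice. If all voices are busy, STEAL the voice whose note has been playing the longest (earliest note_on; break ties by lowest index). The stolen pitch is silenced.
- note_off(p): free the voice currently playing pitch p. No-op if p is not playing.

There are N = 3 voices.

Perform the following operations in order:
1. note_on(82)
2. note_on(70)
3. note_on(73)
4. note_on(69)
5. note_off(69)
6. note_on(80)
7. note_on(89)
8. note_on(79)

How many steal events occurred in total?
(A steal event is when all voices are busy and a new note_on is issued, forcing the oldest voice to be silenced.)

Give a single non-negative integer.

Answer: 3

Derivation:
Op 1: note_on(82): voice 0 is free -> assigned | voices=[82 - -]
Op 2: note_on(70): voice 1 is free -> assigned | voices=[82 70 -]
Op 3: note_on(73): voice 2 is free -> assigned | voices=[82 70 73]
Op 4: note_on(69): all voices busy, STEAL voice 0 (pitch 82, oldest) -> assign | voices=[69 70 73]
Op 5: note_off(69): free voice 0 | voices=[- 70 73]
Op 6: note_on(80): voice 0 is free -> assigned | voices=[80 70 73]
Op 7: note_on(89): all voices busy, STEAL voice 1 (pitch 70, oldest) -> assign | voices=[80 89 73]
Op 8: note_on(79): all voices busy, STEAL voice 2 (pitch 73, oldest) -> assign | voices=[80 89 79]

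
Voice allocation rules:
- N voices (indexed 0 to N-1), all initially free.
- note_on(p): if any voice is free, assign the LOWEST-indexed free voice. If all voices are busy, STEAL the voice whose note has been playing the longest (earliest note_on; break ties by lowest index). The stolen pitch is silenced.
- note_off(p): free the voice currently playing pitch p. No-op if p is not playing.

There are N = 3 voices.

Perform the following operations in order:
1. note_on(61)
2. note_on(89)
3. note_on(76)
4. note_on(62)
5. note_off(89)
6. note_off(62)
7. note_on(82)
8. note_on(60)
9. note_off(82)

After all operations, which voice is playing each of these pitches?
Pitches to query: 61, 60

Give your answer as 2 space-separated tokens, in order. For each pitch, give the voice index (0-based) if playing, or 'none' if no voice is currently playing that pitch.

Answer: none 1

Derivation:
Op 1: note_on(61): voice 0 is free -> assigned | voices=[61 - -]
Op 2: note_on(89): voice 1 is free -> assigned | voices=[61 89 -]
Op 3: note_on(76): voice 2 is free -> assigned | voices=[61 89 76]
Op 4: note_on(62): all voices busy, STEAL voice 0 (pitch 61, oldest) -> assign | voices=[62 89 76]
Op 5: note_off(89): free voice 1 | voices=[62 - 76]
Op 6: note_off(62): free voice 0 | voices=[- - 76]
Op 7: note_on(82): voice 0 is free -> assigned | voices=[82 - 76]
Op 8: note_on(60): voice 1 is free -> assigned | voices=[82 60 76]
Op 9: note_off(82): free voice 0 | voices=[- 60 76]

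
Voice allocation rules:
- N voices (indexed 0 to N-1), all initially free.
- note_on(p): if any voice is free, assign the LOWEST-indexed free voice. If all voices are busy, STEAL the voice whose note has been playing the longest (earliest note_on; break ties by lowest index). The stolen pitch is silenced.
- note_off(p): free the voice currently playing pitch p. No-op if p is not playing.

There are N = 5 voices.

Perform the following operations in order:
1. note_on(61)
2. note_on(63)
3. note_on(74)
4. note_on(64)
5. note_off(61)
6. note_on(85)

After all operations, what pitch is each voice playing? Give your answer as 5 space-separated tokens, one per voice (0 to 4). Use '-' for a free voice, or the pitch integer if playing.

Answer: 85 63 74 64 -

Derivation:
Op 1: note_on(61): voice 0 is free -> assigned | voices=[61 - - - -]
Op 2: note_on(63): voice 1 is free -> assigned | voices=[61 63 - - -]
Op 3: note_on(74): voice 2 is free -> assigned | voices=[61 63 74 - -]
Op 4: note_on(64): voice 3 is free -> assigned | voices=[61 63 74 64 -]
Op 5: note_off(61): free voice 0 | voices=[- 63 74 64 -]
Op 6: note_on(85): voice 0 is free -> assigned | voices=[85 63 74 64 -]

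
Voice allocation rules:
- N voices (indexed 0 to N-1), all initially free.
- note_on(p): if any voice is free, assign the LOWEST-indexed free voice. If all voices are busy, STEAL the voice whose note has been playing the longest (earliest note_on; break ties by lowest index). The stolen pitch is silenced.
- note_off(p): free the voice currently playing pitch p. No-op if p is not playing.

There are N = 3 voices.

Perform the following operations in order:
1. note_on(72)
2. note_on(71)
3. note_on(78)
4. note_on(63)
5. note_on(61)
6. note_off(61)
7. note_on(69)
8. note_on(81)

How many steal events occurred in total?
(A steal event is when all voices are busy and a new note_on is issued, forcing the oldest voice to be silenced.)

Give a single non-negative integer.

Op 1: note_on(72): voice 0 is free -> assigned | voices=[72 - -]
Op 2: note_on(71): voice 1 is free -> assigned | voices=[72 71 -]
Op 3: note_on(78): voice 2 is free -> assigned | voices=[72 71 78]
Op 4: note_on(63): all voices busy, STEAL voice 0 (pitch 72, oldest) -> assign | voices=[63 71 78]
Op 5: note_on(61): all voices busy, STEAL voice 1 (pitch 71, oldest) -> assign | voices=[63 61 78]
Op 6: note_off(61): free voice 1 | voices=[63 - 78]
Op 7: note_on(69): voice 1 is free -> assigned | voices=[63 69 78]
Op 8: note_on(81): all voices busy, STEAL voice 2 (pitch 78, oldest) -> assign | voices=[63 69 81]

Answer: 3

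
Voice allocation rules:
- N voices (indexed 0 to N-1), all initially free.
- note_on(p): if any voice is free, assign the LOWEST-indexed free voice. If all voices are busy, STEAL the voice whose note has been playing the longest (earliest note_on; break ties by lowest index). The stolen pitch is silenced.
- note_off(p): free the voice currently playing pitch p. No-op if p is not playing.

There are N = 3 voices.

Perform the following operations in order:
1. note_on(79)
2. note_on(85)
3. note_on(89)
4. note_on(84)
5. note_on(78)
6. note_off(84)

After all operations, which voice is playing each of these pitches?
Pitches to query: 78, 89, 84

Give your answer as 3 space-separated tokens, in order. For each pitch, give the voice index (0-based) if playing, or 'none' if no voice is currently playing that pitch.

Answer: 1 2 none

Derivation:
Op 1: note_on(79): voice 0 is free -> assigned | voices=[79 - -]
Op 2: note_on(85): voice 1 is free -> assigned | voices=[79 85 -]
Op 3: note_on(89): voice 2 is free -> assigned | voices=[79 85 89]
Op 4: note_on(84): all voices busy, STEAL voice 0 (pitch 79, oldest) -> assign | voices=[84 85 89]
Op 5: note_on(78): all voices busy, STEAL voice 1 (pitch 85, oldest) -> assign | voices=[84 78 89]
Op 6: note_off(84): free voice 0 | voices=[- 78 89]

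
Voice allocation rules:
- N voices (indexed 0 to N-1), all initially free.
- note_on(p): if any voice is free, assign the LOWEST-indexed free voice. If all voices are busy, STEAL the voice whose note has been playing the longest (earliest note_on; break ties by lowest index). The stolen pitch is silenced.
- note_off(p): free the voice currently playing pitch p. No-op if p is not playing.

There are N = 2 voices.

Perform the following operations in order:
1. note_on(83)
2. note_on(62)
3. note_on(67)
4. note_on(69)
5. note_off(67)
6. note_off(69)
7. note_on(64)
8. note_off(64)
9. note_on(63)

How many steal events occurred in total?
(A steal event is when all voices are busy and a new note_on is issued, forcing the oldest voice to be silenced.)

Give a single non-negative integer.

Op 1: note_on(83): voice 0 is free -> assigned | voices=[83 -]
Op 2: note_on(62): voice 1 is free -> assigned | voices=[83 62]
Op 3: note_on(67): all voices busy, STEAL voice 0 (pitch 83, oldest) -> assign | voices=[67 62]
Op 4: note_on(69): all voices busy, STEAL voice 1 (pitch 62, oldest) -> assign | voices=[67 69]
Op 5: note_off(67): free voice 0 | voices=[- 69]
Op 6: note_off(69): free voice 1 | voices=[- -]
Op 7: note_on(64): voice 0 is free -> assigned | voices=[64 -]
Op 8: note_off(64): free voice 0 | voices=[- -]
Op 9: note_on(63): voice 0 is free -> assigned | voices=[63 -]

Answer: 2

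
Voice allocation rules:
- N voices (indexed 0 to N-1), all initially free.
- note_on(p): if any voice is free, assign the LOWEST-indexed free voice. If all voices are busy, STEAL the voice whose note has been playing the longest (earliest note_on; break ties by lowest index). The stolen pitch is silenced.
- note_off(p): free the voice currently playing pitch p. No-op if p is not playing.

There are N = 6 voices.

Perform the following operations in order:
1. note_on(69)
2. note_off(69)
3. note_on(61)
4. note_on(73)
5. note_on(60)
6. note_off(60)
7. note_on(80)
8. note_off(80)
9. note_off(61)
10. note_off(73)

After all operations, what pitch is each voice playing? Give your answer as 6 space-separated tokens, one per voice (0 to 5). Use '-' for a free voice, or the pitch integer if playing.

Answer: - - - - - -

Derivation:
Op 1: note_on(69): voice 0 is free -> assigned | voices=[69 - - - - -]
Op 2: note_off(69): free voice 0 | voices=[- - - - - -]
Op 3: note_on(61): voice 0 is free -> assigned | voices=[61 - - - - -]
Op 4: note_on(73): voice 1 is free -> assigned | voices=[61 73 - - - -]
Op 5: note_on(60): voice 2 is free -> assigned | voices=[61 73 60 - - -]
Op 6: note_off(60): free voice 2 | voices=[61 73 - - - -]
Op 7: note_on(80): voice 2 is free -> assigned | voices=[61 73 80 - - -]
Op 8: note_off(80): free voice 2 | voices=[61 73 - - - -]
Op 9: note_off(61): free voice 0 | voices=[- 73 - - - -]
Op 10: note_off(73): free voice 1 | voices=[- - - - - -]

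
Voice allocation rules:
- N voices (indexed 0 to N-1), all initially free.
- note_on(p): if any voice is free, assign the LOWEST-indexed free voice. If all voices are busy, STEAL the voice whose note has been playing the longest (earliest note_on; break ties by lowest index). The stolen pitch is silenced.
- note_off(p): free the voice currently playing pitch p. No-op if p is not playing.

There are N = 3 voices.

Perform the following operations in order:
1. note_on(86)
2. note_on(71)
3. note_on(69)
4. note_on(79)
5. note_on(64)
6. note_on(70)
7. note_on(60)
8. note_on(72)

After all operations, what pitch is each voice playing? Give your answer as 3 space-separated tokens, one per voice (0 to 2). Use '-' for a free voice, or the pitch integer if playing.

Op 1: note_on(86): voice 0 is free -> assigned | voices=[86 - -]
Op 2: note_on(71): voice 1 is free -> assigned | voices=[86 71 -]
Op 3: note_on(69): voice 2 is free -> assigned | voices=[86 71 69]
Op 4: note_on(79): all voices busy, STEAL voice 0 (pitch 86, oldest) -> assign | voices=[79 71 69]
Op 5: note_on(64): all voices busy, STEAL voice 1 (pitch 71, oldest) -> assign | voices=[79 64 69]
Op 6: note_on(70): all voices busy, STEAL voice 2 (pitch 69, oldest) -> assign | voices=[79 64 70]
Op 7: note_on(60): all voices busy, STEAL voice 0 (pitch 79, oldest) -> assign | voices=[60 64 70]
Op 8: note_on(72): all voices busy, STEAL voice 1 (pitch 64, oldest) -> assign | voices=[60 72 70]

Answer: 60 72 70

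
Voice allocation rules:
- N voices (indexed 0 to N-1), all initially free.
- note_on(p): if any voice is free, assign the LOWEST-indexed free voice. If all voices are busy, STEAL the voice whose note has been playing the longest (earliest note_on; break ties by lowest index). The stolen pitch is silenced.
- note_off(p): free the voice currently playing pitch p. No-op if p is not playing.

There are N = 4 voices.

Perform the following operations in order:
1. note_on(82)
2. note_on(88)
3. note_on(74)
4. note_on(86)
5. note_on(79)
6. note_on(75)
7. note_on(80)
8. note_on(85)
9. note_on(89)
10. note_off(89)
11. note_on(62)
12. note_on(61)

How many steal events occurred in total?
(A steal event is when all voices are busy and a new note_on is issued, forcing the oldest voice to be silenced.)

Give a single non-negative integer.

Answer: 6

Derivation:
Op 1: note_on(82): voice 0 is free -> assigned | voices=[82 - - -]
Op 2: note_on(88): voice 1 is free -> assigned | voices=[82 88 - -]
Op 3: note_on(74): voice 2 is free -> assigned | voices=[82 88 74 -]
Op 4: note_on(86): voice 3 is free -> assigned | voices=[82 88 74 86]
Op 5: note_on(79): all voices busy, STEAL voice 0 (pitch 82, oldest) -> assign | voices=[79 88 74 86]
Op 6: note_on(75): all voices busy, STEAL voice 1 (pitch 88, oldest) -> assign | voices=[79 75 74 86]
Op 7: note_on(80): all voices busy, STEAL voice 2 (pitch 74, oldest) -> assign | voices=[79 75 80 86]
Op 8: note_on(85): all voices busy, STEAL voice 3 (pitch 86, oldest) -> assign | voices=[79 75 80 85]
Op 9: note_on(89): all voices busy, STEAL voice 0 (pitch 79, oldest) -> assign | voices=[89 75 80 85]
Op 10: note_off(89): free voice 0 | voices=[- 75 80 85]
Op 11: note_on(62): voice 0 is free -> assigned | voices=[62 75 80 85]
Op 12: note_on(61): all voices busy, STEAL voice 1 (pitch 75, oldest) -> assign | voices=[62 61 80 85]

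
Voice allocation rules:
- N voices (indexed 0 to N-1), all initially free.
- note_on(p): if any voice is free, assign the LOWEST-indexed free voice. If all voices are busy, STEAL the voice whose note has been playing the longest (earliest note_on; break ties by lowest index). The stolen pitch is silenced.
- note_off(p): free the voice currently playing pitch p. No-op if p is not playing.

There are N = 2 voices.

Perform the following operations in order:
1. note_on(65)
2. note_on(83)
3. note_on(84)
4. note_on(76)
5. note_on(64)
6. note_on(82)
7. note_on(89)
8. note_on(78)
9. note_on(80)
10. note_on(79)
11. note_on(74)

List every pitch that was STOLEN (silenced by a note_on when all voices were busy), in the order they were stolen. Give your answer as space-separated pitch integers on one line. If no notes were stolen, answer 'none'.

Op 1: note_on(65): voice 0 is free -> assigned | voices=[65 -]
Op 2: note_on(83): voice 1 is free -> assigned | voices=[65 83]
Op 3: note_on(84): all voices busy, STEAL voice 0 (pitch 65, oldest) -> assign | voices=[84 83]
Op 4: note_on(76): all voices busy, STEAL voice 1 (pitch 83, oldest) -> assign | voices=[84 76]
Op 5: note_on(64): all voices busy, STEAL voice 0 (pitch 84, oldest) -> assign | voices=[64 76]
Op 6: note_on(82): all voices busy, STEAL voice 1 (pitch 76, oldest) -> assign | voices=[64 82]
Op 7: note_on(89): all voices busy, STEAL voice 0 (pitch 64, oldest) -> assign | voices=[89 82]
Op 8: note_on(78): all voices busy, STEAL voice 1 (pitch 82, oldest) -> assign | voices=[89 78]
Op 9: note_on(80): all voices busy, STEAL voice 0 (pitch 89, oldest) -> assign | voices=[80 78]
Op 10: note_on(79): all voices busy, STEAL voice 1 (pitch 78, oldest) -> assign | voices=[80 79]
Op 11: note_on(74): all voices busy, STEAL voice 0 (pitch 80, oldest) -> assign | voices=[74 79]

Answer: 65 83 84 76 64 82 89 78 80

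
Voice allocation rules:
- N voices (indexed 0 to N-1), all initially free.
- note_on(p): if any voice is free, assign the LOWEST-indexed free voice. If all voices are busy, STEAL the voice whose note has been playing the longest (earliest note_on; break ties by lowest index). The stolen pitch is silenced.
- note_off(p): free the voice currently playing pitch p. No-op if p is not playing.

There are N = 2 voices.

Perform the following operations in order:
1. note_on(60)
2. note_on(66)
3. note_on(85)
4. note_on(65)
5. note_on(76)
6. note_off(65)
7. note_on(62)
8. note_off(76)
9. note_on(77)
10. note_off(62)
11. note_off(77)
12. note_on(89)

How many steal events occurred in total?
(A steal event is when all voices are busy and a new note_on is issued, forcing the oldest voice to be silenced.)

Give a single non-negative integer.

Answer: 3

Derivation:
Op 1: note_on(60): voice 0 is free -> assigned | voices=[60 -]
Op 2: note_on(66): voice 1 is free -> assigned | voices=[60 66]
Op 3: note_on(85): all voices busy, STEAL voice 0 (pitch 60, oldest) -> assign | voices=[85 66]
Op 4: note_on(65): all voices busy, STEAL voice 1 (pitch 66, oldest) -> assign | voices=[85 65]
Op 5: note_on(76): all voices busy, STEAL voice 0 (pitch 85, oldest) -> assign | voices=[76 65]
Op 6: note_off(65): free voice 1 | voices=[76 -]
Op 7: note_on(62): voice 1 is free -> assigned | voices=[76 62]
Op 8: note_off(76): free voice 0 | voices=[- 62]
Op 9: note_on(77): voice 0 is free -> assigned | voices=[77 62]
Op 10: note_off(62): free voice 1 | voices=[77 -]
Op 11: note_off(77): free voice 0 | voices=[- -]
Op 12: note_on(89): voice 0 is free -> assigned | voices=[89 -]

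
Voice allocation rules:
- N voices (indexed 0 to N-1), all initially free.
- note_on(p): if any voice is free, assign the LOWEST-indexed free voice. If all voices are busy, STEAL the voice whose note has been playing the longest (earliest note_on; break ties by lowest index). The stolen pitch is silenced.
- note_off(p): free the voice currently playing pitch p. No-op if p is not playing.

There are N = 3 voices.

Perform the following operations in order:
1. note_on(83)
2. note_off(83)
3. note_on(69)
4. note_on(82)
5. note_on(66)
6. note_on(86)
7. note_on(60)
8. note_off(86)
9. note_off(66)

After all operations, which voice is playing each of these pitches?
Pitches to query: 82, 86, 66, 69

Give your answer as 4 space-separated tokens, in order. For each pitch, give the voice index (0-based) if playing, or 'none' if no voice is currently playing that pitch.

Op 1: note_on(83): voice 0 is free -> assigned | voices=[83 - -]
Op 2: note_off(83): free voice 0 | voices=[- - -]
Op 3: note_on(69): voice 0 is free -> assigned | voices=[69 - -]
Op 4: note_on(82): voice 1 is free -> assigned | voices=[69 82 -]
Op 5: note_on(66): voice 2 is free -> assigned | voices=[69 82 66]
Op 6: note_on(86): all voices busy, STEAL voice 0 (pitch 69, oldest) -> assign | voices=[86 82 66]
Op 7: note_on(60): all voices busy, STEAL voice 1 (pitch 82, oldest) -> assign | voices=[86 60 66]
Op 8: note_off(86): free voice 0 | voices=[- 60 66]
Op 9: note_off(66): free voice 2 | voices=[- 60 -]

Answer: none none none none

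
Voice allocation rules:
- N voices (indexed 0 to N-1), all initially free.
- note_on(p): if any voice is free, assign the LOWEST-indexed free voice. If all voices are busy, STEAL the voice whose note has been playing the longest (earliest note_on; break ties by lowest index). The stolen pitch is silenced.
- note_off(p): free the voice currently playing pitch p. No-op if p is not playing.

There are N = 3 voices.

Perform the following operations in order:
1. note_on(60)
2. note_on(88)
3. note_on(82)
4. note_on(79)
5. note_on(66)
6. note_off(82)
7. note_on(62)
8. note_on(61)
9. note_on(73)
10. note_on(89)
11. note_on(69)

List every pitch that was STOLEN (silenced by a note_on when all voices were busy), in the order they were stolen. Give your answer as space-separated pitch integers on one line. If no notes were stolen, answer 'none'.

Op 1: note_on(60): voice 0 is free -> assigned | voices=[60 - -]
Op 2: note_on(88): voice 1 is free -> assigned | voices=[60 88 -]
Op 3: note_on(82): voice 2 is free -> assigned | voices=[60 88 82]
Op 4: note_on(79): all voices busy, STEAL voice 0 (pitch 60, oldest) -> assign | voices=[79 88 82]
Op 5: note_on(66): all voices busy, STEAL voice 1 (pitch 88, oldest) -> assign | voices=[79 66 82]
Op 6: note_off(82): free voice 2 | voices=[79 66 -]
Op 7: note_on(62): voice 2 is free -> assigned | voices=[79 66 62]
Op 8: note_on(61): all voices busy, STEAL voice 0 (pitch 79, oldest) -> assign | voices=[61 66 62]
Op 9: note_on(73): all voices busy, STEAL voice 1 (pitch 66, oldest) -> assign | voices=[61 73 62]
Op 10: note_on(89): all voices busy, STEAL voice 2 (pitch 62, oldest) -> assign | voices=[61 73 89]
Op 11: note_on(69): all voices busy, STEAL voice 0 (pitch 61, oldest) -> assign | voices=[69 73 89]

Answer: 60 88 79 66 62 61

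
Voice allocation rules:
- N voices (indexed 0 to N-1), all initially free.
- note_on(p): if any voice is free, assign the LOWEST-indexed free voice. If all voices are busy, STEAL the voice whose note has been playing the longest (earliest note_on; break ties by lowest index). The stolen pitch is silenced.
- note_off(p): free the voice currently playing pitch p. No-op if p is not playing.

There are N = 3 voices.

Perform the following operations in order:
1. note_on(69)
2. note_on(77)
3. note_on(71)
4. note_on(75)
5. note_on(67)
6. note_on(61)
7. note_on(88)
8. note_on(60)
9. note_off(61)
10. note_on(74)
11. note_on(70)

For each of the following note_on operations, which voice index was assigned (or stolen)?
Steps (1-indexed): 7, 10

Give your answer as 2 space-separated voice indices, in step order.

Answer: 0 2

Derivation:
Op 1: note_on(69): voice 0 is free -> assigned | voices=[69 - -]
Op 2: note_on(77): voice 1 is free -> assigned | voices=[69 77 -]
Op 3: note_on(71): voice 2 is free -> assigned | voices=[69 77 71]
Op 4: note_on(75): all voices busy, STEAL voice 0 (pitch 69, oldest) -> assign | voices=[75 77 71]
Op 5: note_on(67): all voices busy, STEAL voice 1 (pitch 77, oldest) -> assign | voices=[75 67 71]
Op 6: note_on(61): all voices busy, STEAL voice 2 (pitch 71, oldest) -> assign | voices=[75 67 61]
Op 7: note_on(88): all voices busy, STEAL voice 0 (pitch 75, oldest) -> assign | voices=[88 67 61]
Op 8: note_on(60): all voices busy, STEAL voice 1 (pitch 67, oldest) -> assign | voices=[88 60 61]
Op 9: note_off(61): free voice 2 | voices=[88 60 -]
Op 10: note_on(74): voice 2 is free -> assigned | voices=[88 60 74]
Op 11: note_on(70): all voices busy, STEAL voice 0 (pitch 88, oldest) -> assign | voices=[70 60 74]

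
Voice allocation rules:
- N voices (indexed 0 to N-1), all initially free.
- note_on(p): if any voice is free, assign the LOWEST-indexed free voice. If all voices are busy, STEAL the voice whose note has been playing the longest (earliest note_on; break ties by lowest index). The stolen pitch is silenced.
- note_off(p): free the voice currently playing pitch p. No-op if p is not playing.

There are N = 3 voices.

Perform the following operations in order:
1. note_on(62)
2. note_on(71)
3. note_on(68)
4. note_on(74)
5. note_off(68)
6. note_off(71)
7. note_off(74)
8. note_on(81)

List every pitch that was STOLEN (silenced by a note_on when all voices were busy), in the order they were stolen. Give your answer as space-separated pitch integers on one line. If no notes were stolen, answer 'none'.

Op 1: note_on(62): voice 0 is free -> assigned | voices=[62 - -]
Op 2: note_on(71): voice 1 is free -> assigned | voices=[62 71 -]
Op 3: note_on(68): voice 2 is free -> assigned | voices=[62 71 68]
Op 4: note_on(74): all voices busy, STEAL voice 0 (pitch 62, oldest) -> assign | voices=[74 71 68]
Op 5: note_off(68): free voice 2 | voices=[74 71 -]
Op 6: note_off(71): free voice 1 | voices=[74 - -]
Op 7: note_off(74): free voice 0 | voices=[- - -]
Op 8: note_on(81): voice 0 is free -> assigned | voices=[81 - -]

Answer: 62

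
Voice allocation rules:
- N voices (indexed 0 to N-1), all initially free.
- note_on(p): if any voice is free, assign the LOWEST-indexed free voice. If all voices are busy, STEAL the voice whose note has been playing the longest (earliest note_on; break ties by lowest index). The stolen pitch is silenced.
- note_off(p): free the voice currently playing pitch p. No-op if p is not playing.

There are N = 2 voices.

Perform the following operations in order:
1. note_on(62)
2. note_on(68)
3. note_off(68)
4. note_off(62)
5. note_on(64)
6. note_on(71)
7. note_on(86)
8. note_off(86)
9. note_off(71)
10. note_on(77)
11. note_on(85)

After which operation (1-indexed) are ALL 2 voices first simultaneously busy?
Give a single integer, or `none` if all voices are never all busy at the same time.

Op 1: note_on(62): voice 0 is free -> assigned | voices=[62 -]
Op 2: note_on(68): voice 1 is free -> assigned | voices=[62 68]
Op 3: note_off(68): free voice 1 | voices=[62 -]
Op 4: note_off(62): free voice 0 | voices=[- -]
Op 5: note_on(64): voice 0 is free -> assigned | voices=[64 -]
Op 6: note_on(71): voice 1 is free -> assigned | voices=[64 71]
Op 7: note_on(86): all voices busy, STEAL voice 0 (pitch 64, oldest) -> assign | voices=[86 71]
Op 8: note_off(86): free voice 0 | voices=[- 71]
Op 9: note_off(71): free voice 1 | voices=[- -]
Op 10: note_on(77): voice 0 is free -> assigned | voices=[77 -]
Op 11: note_on(85): voice 1 is free -> assigned | voices=[77 85]

Answer: 2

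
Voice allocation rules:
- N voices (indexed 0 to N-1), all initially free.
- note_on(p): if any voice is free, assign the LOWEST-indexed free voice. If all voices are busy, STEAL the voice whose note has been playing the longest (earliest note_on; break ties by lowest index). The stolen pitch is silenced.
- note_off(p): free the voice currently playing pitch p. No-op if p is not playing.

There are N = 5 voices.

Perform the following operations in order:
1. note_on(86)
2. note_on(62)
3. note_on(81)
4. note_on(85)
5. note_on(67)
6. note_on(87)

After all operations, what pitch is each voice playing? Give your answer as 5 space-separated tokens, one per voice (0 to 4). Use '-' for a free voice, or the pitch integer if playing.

Op 1: note_on(86): voice 0 is free -> assigned | voices=[86 - - - -]
Op 2: note_on(62): voice 1 is free -> assigned | voices=[86 62 - - -]
Op 3: note_on(81): voice 2 is free -> assigned | voices=[86 62 81 - -]
Op 4: note_on(85): voice 3 is free -> assigned | voices=[86 62 81 85 -]
Op 5: note_on(67): voice 4 is free -> assigned | voices=[86 62 81 85 67]
Op 6: note_on(87): all voices busy, STEAL voice 0 (pitch 86, oldest) -> assign | voices=[87 62 81 85 67]

Answer: 87 62 81 85 67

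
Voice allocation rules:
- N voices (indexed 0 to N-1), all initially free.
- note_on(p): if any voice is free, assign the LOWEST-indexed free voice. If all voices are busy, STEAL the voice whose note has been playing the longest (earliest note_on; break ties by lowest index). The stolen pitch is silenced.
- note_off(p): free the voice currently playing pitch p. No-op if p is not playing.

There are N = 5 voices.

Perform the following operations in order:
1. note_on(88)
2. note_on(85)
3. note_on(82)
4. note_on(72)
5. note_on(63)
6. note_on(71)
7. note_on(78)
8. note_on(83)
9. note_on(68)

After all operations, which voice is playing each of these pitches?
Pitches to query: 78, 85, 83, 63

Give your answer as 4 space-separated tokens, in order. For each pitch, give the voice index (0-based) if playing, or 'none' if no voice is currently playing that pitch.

Op 1: note_on(88): voice 0 is free -> assigned | voices=[88 - - - -]
Op 2: note_on(85): voice 1 is free -> assigned | voices=[88 85 - - -]
Op 3: note_on(82): voice 2 is free -> assigned | voices=[88 85 82 - -]
Op 4: note_on(72): voice 3 is free -> assigned | voices=[88 85 82 72 -]
Op 5: note_on(63): voice 4 is free -> assigned | voices=[88 85 82 72 63]
Op 6: note_on(71): all voices busy, STEAL voice 0 (pitch 88, oldest) -> assign | voices=[71 85 82 72 63]
Op 7: note_on(78): all voices busy, STEAL voice 1 (pitch 85, oldest) -> assign | voices=[71 78 82 72 63]
Op 8: note_on(83): all voices busy, STEAL voice 2 (pitch 82, oldest) -> assign | voices=[71 78 83 72 63]
Op 9: note_on(68): all voices busy, STEAL voice 3 (pitch 72, oldest) -> assign | voices=[71 78 83 68 63]

Answer: 1 none 2 4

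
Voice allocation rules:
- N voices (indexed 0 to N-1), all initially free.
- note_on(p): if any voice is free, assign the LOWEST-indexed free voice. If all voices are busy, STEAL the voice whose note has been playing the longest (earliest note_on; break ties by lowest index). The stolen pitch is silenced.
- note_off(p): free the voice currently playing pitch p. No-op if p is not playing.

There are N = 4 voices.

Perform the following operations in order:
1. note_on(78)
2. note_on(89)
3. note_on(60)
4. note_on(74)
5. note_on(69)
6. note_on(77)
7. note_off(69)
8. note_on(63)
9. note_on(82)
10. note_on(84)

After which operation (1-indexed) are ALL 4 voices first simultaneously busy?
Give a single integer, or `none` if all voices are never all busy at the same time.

Answer: 4

Derivation:
Op 1: note_on(78): voice 0 is free -> assigned | voices=[78 - - -]
Op 2: note_on(89): voice 1 is free -> assigned | voices=[78 89 - -]
Op 3: note_on(60): voice 2 is free -> assigned | voices=[78 89 60 -]
Op 4: note_on(74): voice 3 is free -> assigned | voices=[78 89 60 74]
Op 5: note_on(69): all voices busy, STEAL voice 0 (pitch 78, oldest) -> assign | voices=[69 89 60 74]
Op 6: note_on(77): all voices busy, STEAL voice 1 (pitch 89, oldest) -> assign | voices=[69 77 60 74]
Op 7: note_off(69): free voice 0 | voices=[- 77 60 74]
Op 8: note_on(63): voice 0 is free -> assigned | voices=[63 77 60 74]
Op 9: note_on(82): all voices busy, STEAL voice 2 (pitch 60, oldest) -> assign | voices=[63 77 82 74]
Op 10: note_on(84): all voices busy, STEAL voice 3 (pitch 74, oldest) -> assign | voices=[63 77 82 84]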